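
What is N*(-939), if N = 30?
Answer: -28170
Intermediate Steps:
N*(-939) = 30*(-939) = -28170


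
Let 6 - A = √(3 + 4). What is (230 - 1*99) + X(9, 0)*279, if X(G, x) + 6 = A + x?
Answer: 131 - 279*√7 ≈ -607.17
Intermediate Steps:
A = 6 - √7 (A = 6 - √(3 + 4) = 6 - √7 ≈ 3.3542)
X(G, x) = x - √7 (X(G, x) = -6 + ((6 - √7) + x) = -6 + (6 + x - √7) = x - √7)
(230 - 1*99) + X(9, 0)*279 = (230 - 1*99) + (0 - √7)*279 = (230 - 99) - √7*279 = 131 - 279*√7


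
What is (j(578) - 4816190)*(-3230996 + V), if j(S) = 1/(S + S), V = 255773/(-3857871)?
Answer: 69397779782272376994671/4459698876 ≈ 1.5561e+13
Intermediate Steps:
V = -255773/3857871 (V = 255773*(-1/3857871) = -255773/3857871 ≈ -0.066299)
j(S) = 1/(2*S)
(j(578) - 4816190)*(-3230996 + V) = ((1/2)/578 - 4816190)*(-3230996 - 255773/3857871) = ((1/2)*(1/578) - 4816190)*(-12464766025289/3857871) = (1/1156 - 4816190)*(-12464766025289/3857871) = -5567515639/1156*(-12464766025289/3857871) = 69397779782272376994671/4459698876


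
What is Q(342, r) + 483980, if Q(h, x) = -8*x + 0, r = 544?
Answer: 479628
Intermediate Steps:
Q(h, x) = -8*x
Q(342, r) + 483980 = -8*544 + 483980 = -4352 + 483980 = 479628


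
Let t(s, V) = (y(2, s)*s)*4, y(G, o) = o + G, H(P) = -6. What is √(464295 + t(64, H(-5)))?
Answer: √481191 ≈ 693.68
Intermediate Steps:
y(G, o) = G + o
t(s, V) = 4*s*(2 + s) (t(s, V) = ((2 + s)*s)*4 = (s*(2 + s))*4 = 4*s*(2 + s))
√(464295 + t(64, H(-5))) = √(464295 + 4*64*(2 + 64)) = √(464295 + 4*64*66) = √(464295 + 16896) = √481191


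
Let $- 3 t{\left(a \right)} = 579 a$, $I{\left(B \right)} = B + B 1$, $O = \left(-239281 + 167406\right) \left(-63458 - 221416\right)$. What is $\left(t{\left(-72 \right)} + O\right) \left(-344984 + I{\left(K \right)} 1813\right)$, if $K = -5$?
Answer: $-7434879938419644$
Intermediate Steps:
$O = 20475318750$ ($O = \left(-71875\right) \left(-284874\right) = 20475318750$)
$I{\left(B \right)} = 2 B$ ($I{\left(B \right)} = B + B = 2 B$)
$t{\left(a \right)} = - 193 a$ ($t{\left(a \right)} = - \frac{579 a}{3} = - 193 a$)
$\left(t{\left(-72 \right)} + O\right) \left(-344984 + I{\left(K \right)} 1813\right) = \left(\left(-193\right) \left(-72\right) + 20475318750\right) \left(-344984 + 2 \left(-5\right) 1813\right) = \left(13896 + 20475318750\right) \left(-344984 - 18130\right) = 20475332646 \left(-344984 - 18130\right) = 20475332646 \left(-363114\right) = -7434879938419644$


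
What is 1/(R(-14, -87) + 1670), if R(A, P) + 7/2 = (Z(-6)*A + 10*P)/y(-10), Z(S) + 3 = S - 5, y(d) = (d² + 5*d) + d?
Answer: 20/32993 ≈ 0.00060619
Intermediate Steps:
y(d) = d² + 6*d
Z(S) = -8 + S (Z(S) = -3 + (S - 5) = -3 + (-5 + S) = -8 + S)
R(A, P) = -7/2 - 7*A/20 + P/4 (R(A, P) = -7/2 + ((-8 - 6)*A + 10*P)/((-10*(6 - 10))) = -7/2 + (-14*A + 10*P)/((-10*(-4))) = -7/2 + (-14*A + 10*P)/40 = -7/2 + (-14*A + 10*P)*(1/40) = -7/2 + (-7*A/20 + P/4) = -7/2 - 7*A/20 + P/4)
1/(R(-14, -87) + 1670) = 1/((-7/2 - 7/20*(-14) + (¼)*(-87)) + 1670) = 1/((-7/2 + 49/10 - 87/4) + 1670) = 1/(-407/20 + 1670) = 1/(32993/20) = 20/32993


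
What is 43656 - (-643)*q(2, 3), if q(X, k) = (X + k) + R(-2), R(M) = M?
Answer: 45585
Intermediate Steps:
q(X, k) = -2 + X + k (q(X, k) = (X + k) - 2 = -2 + X + k)
43656 - (-643)*q(2, 3) = 43656 - (-643)*(-2 + 2 + 3) = 43656 - (-643)*3 = 43656 - 1*(-1929) = 43656 + 1929 = 45585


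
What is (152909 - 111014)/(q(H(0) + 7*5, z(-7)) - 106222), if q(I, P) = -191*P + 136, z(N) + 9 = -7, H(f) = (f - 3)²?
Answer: -8379/20606 ≈ -0.40663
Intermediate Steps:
H(f) = (-3 + f)²
z(N) = -16 (z(N) = -9 - 7 = -16)
q(I, P) = 136 - 191*P
(152909 - 111014)/(q(H(0) + 7*5, z(-7)) - 106222) = (152909 - 111014)/((136 - 191*(-16)) - 106222) = 41895/((136 + 3056) - 106222) = 41895/(3192 - 106222) = 41895/(-103030) = 41895*(-1/103030) = -8379/20606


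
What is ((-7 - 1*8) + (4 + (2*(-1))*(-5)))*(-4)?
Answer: 4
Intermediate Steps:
((-7 - 1*8) + (4 + (2*(-1))*(-5)))*(-4) = ((-7 - 8) + (4 - 2*(-5)))*(-4) = (-15 + (4 + 10))*(-4) = (-15 + 14)*(-4) = -1*(-4) = 4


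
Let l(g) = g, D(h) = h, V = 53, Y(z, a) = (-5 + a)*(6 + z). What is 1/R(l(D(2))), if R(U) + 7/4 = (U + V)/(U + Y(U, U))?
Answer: -4/17 ≈ -0.23529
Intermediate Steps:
R(U) = -7/4 + (53 + U)/(-30 + U² + 2*U) (R(U) = -7/4 + (U + 53)/(U + (-30 - 5*U + 6*U + U*U)) = -7/4 + (53 + U)/(U + (-30 - 5*U + 6*U + U²)) = -7/4 + (53 + U)/(U + (-30 + U + U²)) = -7/4 + (53 + U)/(-30 + U² + 2*U))
1/R(l(D(2))) = 1/((422 - 10*2 - 7*2²)/(4*(-30 + 2² + 2*2))) = 1/((422 - 20 - 7*4)/(4*(-30 + 4 + 4))) = 1/((¼)*(422 - 20 - 28)/(-22)) = 1/((¼)*(-1/22)*374) = 1/(-17/4) = -4/17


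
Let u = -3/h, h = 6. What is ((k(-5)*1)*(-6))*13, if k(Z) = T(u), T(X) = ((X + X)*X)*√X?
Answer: -39*I*√2/2 ≈ -27.577*I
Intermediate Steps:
u = -½ (u = -3/6 = -3*⅙ = -½ ≈ -0.50000)
T(X) = 2*X^(5/2) (T(X) = ((2*X)*X)*√X = (2*X²)*√X = 2*X^(5/2))
k(Z) = I*√2/4 (k(Z) = 2*(-½)^(5/2) = 2*(I*√2/8) = I*√2/4)
((k(-5)*1)*(-6))*13 = (((I*√2/4)*1)*(-6))*13 = ((I*√2/4)*(-6))*13 = -3*I*√2/2*13 = -39*I*√2/2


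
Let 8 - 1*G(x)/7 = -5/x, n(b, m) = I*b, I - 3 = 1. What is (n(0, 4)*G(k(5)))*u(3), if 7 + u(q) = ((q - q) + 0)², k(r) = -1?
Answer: 0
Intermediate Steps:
I = 4 (I = 3 + 1 = 4)
n(b, m) = 4*b
G(x) = 56 + 35/x (G(x) = 56 - (-35)/x = 56 + 35/x)
u(q) = -7 (u(q) = -7 + ((q - q) + 0)² = -7 + (0 + 0)² = -7 + 0² = -7 + 0 = -7)
(n(0, 4)*G(k(5)))*u(3) = ((4*0)*(56 + 35/(-1)))*(-7) = (0*(56 + 35*(-1)))*(-7) = (0*(56 - 35))*(-7) = (0*21)*(-7) = 0*(-7) = 0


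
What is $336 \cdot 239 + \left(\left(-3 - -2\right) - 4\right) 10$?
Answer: $80254$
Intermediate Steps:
$336 \cdot 239 + \left(\left(-3 - -2\right) - 4\right) 10 = 80304 + \left(\left(-3 + 2\right) - 4\right) 10 = 80304 + \left(-1 - 4\right) 10 = 80304 - 50 = 80254$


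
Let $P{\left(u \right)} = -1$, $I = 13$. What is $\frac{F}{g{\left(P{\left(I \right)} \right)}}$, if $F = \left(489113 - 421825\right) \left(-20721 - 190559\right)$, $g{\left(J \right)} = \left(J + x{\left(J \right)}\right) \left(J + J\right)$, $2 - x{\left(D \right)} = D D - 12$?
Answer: $\frac{1777076080}{3} \approx 5.9236 \cdot 10^{8}$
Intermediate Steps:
$x{\left(D \right)} = 14 - D^{2}$ ($x{\left(D \right)} = 2 - \left(D D - 12\right) = 2 - \left(D^{2} - 12\right) = 2 - \left(-12 + D^{2}\right) = 14 - D^{2}$)
$g{\left(J \right)} = 2 J \left(14 + J - J^{2}\right)$ ($g{\left(J \right)} = \left(J - \left(-14 + J^{2}\right)\right) \left(J + J\right) = \left(14 + J - J^{2}\right) 2 J = 2 J \left(14 + J - J^{2}\right)$)
$F = -14216608640$ ($F = 67288 \left(-211280\right) = -14216608640$)
$\frac{F}{g{\left(P{\left(I \right)} \right)}} = - \frac{14216608640}{2 \left(-1\right) \left(14 - 1 - \left(-1\right)^{2}\right)} = - \frac{14216608640}{2 \left(-1\right) \left(14 - 1 - 1\right)} = - \frac{14216608640}{2 \left(-1\right) 12} = - \frac{14216608640}{-24} = \left(-14216608640\right) \left(- \frac{1}{24}\right) = \frac{1777076080}{3}$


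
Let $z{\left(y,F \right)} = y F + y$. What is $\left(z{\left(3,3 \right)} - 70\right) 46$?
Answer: $-2668$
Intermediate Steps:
$z{\left(y,F \right)} = y + F y$ ($z{\left(y,F \right)} = F y + y = y + F y$)
$\left(z{\left(3,3 \right)} - 70\right) 46 = \left(3 \left(1 + 3\right) - 70\right) 46 = \left(3 \cdot 4 - 70\right) 46 = \left(12 - 70\right) 46 = \left(-58\right) 46 = -2668$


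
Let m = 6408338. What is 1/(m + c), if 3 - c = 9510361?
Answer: -1/3102020 ≈ -3.2237e-7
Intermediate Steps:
c = -9510358 (c = 3 - 1*9510361 = 3 - 9510361 = -9510358)
1/(m + c) = 1/(6408338 - 9510358) = 1/(-3102020) = -1/3102020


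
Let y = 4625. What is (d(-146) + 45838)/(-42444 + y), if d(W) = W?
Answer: -45692/37819 ≈ -1.2082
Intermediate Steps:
(d(-146) + 45838)/(-42444 + y) = (-146 + 45838)/(-42444 + 4625) = 45692/(-37819) = 45692*(-1/37819) = -45692/37819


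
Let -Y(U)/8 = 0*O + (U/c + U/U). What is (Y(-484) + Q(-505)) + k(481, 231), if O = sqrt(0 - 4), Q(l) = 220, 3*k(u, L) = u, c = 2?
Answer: 6925/3 ≈ 2308.3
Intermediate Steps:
k(u, L) = u/3
O = 2*I (O = sqrt(-4) = 2*I ≈ 2.0*I)
Y(U) = -8 - 4*U (Y(U) = -8*(0*(2*I) + (U/2 + U/U)) = -8*(0 + (U*(1/2) + 1)) = -8*(0 + (U/2 + 1)) = -8*(0 + (1 + U/2)) = -8*(1 + U/2) = -8 - 4*U)
(Y(-484) + Q(-505)) + k(481, 231) = ((-8 - 4*(-484)) + 220) + (1/3)*481 = ((-8 + 1936) + 220) + 481/3 = (1928 + 220) + 481/3 = 2148 + 481/3 = 6925/3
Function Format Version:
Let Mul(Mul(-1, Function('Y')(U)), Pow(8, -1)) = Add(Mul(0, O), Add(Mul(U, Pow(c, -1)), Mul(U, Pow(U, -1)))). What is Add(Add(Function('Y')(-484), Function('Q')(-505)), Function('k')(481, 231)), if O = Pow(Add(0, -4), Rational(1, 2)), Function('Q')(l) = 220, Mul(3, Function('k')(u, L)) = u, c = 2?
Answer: Rational(6925, 3) ≈ 2308.3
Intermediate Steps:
Function('k')(u, L) = Mul(Rational(1, 3), u)
O = Mul(2, I) (O = Pow(-4, Rational(1, 2)) = Mul(2, I) ≈ Mul(2.0000, I))
Function('Y')(U) = Add(-8, Mul(-4, U)) (Function('Y')(U) = Mul(-8, Add(Mul(0, Mul(2, I)), Add(Mul(U, Pow(2, -1)), Mul(U, Pow(U, -1))))) = Mul(-8, Add(0, Add(Mul(U, Rational(1, 2)), 1))) = Mul(-8, Add(0, Add(Mul(Rational(1, 2), U), 1))) = Mul(-8, Add(0, Add(1, Mul(Rational(1, 2), U)))) = Mul(-8, Add(1, Mul(Rational(1, 2), U))) = Add(-8, Mul(-4, U)))
Add(Add(Function('Y')(-484), Function('Q')(-505)), Function('k')(481, 231)) = Add(Add(Add(-8, Mul(-4, -484)), 220), Mul(Rational(1, 3), 481)) = Add(Add(Add(-8, 1936), 220), Rational(481, 3)) = Add(Add(1928, 220), Rational(481, 3)) = Add(2148, Rational(481, 3)) = Rational(6925, 3)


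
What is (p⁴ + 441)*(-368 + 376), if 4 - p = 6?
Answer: 3656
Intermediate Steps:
p = -2 (p = 4 - 1*6 = 4 - 6 = -2)
(p⁴ + 441)*(-368 + 376) = ((-2)⁴ + 441)*(-368 + 376) = (16 + 441)*8 = 457*8 = 3656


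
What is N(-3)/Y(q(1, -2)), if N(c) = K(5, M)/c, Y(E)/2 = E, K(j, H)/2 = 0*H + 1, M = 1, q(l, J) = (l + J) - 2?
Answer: ⅑ ≈ 0.11111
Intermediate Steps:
q(l, J) = -2 + J + l (q(l, J) = (J + l) - 2 = -2 + J + l)
K(j, H) = 2 (K(j, H) = 2*(0*H + 1) = 2*(0 + 1) = 2*1 = 2)
Y(E) = 2*E
N(c) = 2/c
N(-3)/Y(q(1, -2)) = (2/(-3))/((2*(-2 - 2 + 1))) = (2*(-⅓))/((2*(-3))) = -⅔/(-6) = -⅔*(-⅙) = ⅑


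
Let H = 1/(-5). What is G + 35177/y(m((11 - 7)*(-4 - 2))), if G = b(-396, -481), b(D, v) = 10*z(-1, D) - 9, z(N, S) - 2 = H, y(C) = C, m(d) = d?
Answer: -34961/24 ≈ -1456.7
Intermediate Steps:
H = -⅕ ≈ -0.20000
z(N, S) = 9/5 (z(N, S) = 2 - ⅕ = 9/5)
b(D, v) = 9 (b(D, v) = 10*(9/5) - 9 = 18 - 9 = 9)
G = 9
G + 35177/y(m((11 - 7)*(-4 - 2))) = 9 + 35177/(((11 - 7)*(-4 - 2))) = 9 + 35177/((4*(-6))) = 9 + 35177/(-24) = 9 + 35177*(-1/24) = 9 - 35177/24 = -34961/24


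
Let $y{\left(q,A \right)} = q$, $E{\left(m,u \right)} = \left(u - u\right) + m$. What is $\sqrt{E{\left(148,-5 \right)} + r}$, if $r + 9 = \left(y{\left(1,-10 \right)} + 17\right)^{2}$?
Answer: $\sqrt{463} \approx 21.517$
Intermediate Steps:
$E{\left(m,u \right)} = m$ ($E{\left(m,u \right)} = 0 + m = m$)
$r = 315$ ($r = -9 + \left(1 + 17\right)^{2} = -9 + 18^{2} = -9 + 324 = 315$)
$\sqrt{E{\left(148,-5 \right)} + r} = \sqrt{148 + 315} = \sqrt{463}$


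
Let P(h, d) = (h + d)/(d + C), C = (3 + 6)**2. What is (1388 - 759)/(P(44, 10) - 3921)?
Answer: -57239/356757 ≈ -0.16044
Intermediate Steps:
C = 81 (C = 9**2 = 81)
P(h, d) = (d + h)/(81 + d) (P(h, d) = (h + d)/(d + 81) = (d + h)/(81 + d))
(1388 - 759)/(P(44, 10) - 3921) = (1388 - 759)/((10 + 44)/(81 + 10) - 3921) = 629/(54/91 - 3921) = 629/(-356757/91) = 629*(-91/356757) = -57239/356757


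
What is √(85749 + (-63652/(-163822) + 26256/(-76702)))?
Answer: √846188540166740289007627/3141368761 ≈ 292.83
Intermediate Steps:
√(85749 + (-63652/(-163822) + 26256/(-76702))) = √(85749 + (-63652*(-1/163822) + 26256*(-1/76702))) = √(85749 + (31826/81911 - 13128/38351)) = √(85749 + 145231318/3141368761) = √(269369375118307/3141368761) = √846188540166740289007627/3141368761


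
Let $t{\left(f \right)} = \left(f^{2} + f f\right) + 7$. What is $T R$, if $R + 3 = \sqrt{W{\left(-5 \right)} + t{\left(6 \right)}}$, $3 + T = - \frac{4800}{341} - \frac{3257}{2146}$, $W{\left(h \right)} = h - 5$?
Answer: $\frac{40820385}{731786} - \frac{13606795 \sqrt{69}}{731786} \approx -98.671$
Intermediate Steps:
$W{\left(h \right)} = -5 + h$
$t{\left(f \right)} = 7 + 2 f^{2}$ ($t{\left(f \right)} = \left(f^{2} + f^{2}\right) + 7 = 2 f^{2} + 7 = 7 + 2 f^{2}$)
$T = - \frac{13606795}{731786}$ ($T = -3 - \left(\frac{3257}{2146} + \frac{4800}{341}\right) = -3 - \frac{11411437}{731786} = - \frac{13606795}{731786} \approx -18.594$)
$R = -3 + \sqrt{69}$ ($R = -3 + \sqrt{\left(-5 - 5\right) + \left(7 + 2 \cdot 6^{2}\right)} = -3 + \sqrt{-10 + \left(7 + 2 \cdot 36\right)} = -3 + \sqrt{-10 + \left(7 + 72\right)} = -3 + \sqrt{-10 + 79} = -3 + \sqrt{69} \approx 5.3066$)
$T R = - \frac{13606795 \left(-3 + \sqrt{69}\right)}{731786} = \frac{40820385}{731786} - \frac{13606795 \sqrt{69}}{731786}$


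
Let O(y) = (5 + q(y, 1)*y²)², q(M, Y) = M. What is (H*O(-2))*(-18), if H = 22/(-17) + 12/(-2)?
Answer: 20088/17 ≈ 1181.6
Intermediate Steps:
H = -124/17 (H = 22*(-1/17) + 12*(-½) = -22/17 - 6 = -124/17 ≈ -7.2941)
O(y) = (5 + y³)² (O(y) = (5 + y*y²)² = (5 + y³)²)
(H*O(-2))*(-18) = -124*(5 + (-2)³)²/17*(-18) = -124*(5 - 8)²/17*(-18) = -124/17*(-3)²*(-18) = -124/17*9*(-18) = -1116/17*(-18) = 20088/17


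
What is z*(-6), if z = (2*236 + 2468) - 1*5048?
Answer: 12648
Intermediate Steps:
z = -2108 (z = (472 + 2468) - 5048 = 2940 - 5048 = -2108)
z*(-6) = -2108*(-6) = 12648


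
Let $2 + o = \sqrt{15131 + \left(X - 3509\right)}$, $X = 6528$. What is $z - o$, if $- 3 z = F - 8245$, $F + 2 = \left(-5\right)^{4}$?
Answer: $\frac{7628}{3} - 55 \sqrt{6} \approx 2407.9$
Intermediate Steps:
$F = 623$ ($F = -2 + \left(-5\right)^{4} = -2 + 625 = 623$)
$o = -2 + 55 \sqrt{6}$ ($o = -2 + \sqrt{15131 + \left(6528 - 3509\right)} = -2 + \sqrt{15131 + 3019} = -2 + \sqrt{18150} = -2 + 55 \sqrt{6} \approx 132.72$)
$z = \frac{7622}{3}$ ($z = - \frac{623 - 8245}{3} = \left(- \frac{1}{3}\right) \left(-7622\right) = \frac{7622}{3} \approx 2540.7$)
$z - o = \frac{7622}{3} - \left(-2 + 55 \sqrt{6}\right) = \frac{7622}{3} + \left(2 - 55 \sqrt{6}\right) = \frac{7628}{3} - 55 \sqrt{6}$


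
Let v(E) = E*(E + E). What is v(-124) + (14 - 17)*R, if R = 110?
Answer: 30422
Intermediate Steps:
v(E) = 2*E² (v(E) = E*(2*E) = 2*E²)
v(-124) + (14 - 17)*R = 2*(-124)² + (14 - 17)*110 = 2*15376 - 3*110 = 30752 - 330 = 30422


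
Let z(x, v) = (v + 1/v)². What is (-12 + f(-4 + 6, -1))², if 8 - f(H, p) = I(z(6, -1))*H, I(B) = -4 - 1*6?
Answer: 256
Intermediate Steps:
I(B) = -10 (I(B) = -4 - 6 = -10)
f(H, p) = 8 + 10*H (f(H, p) = 8 - (-10)*H = 8 + 10*H)
(-12 + f(-4 + 6, -1))² = (-12 + (8 + 10*(-4 + 6)))² = (-12 + (8 + 10*2))² = (-12 + (8 + 20))² = (-12 + 28)² = 16² = 256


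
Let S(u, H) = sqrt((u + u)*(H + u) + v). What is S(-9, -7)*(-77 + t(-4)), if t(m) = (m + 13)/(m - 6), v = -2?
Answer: -779*sqrt(286)/10 ≈ -1317.4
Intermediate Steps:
S(u, H) = sqrt(-2 + 2*u*(H + u)) (S(u, H) = sqrt((u + u)*(H + u) - 2) = sqrt((2*u)*(H + u) - 2) = sqrt(2*u*(H + u) - 2) = sqrt(-2 + 2*u*(H + u)))
t(m) = (13 + m)/(-6 + m)
S(-9, -7)*(-77 + t(-4)) = sqrt(-2 + 2*(-9)**2 + 2*(-7)*(-9))*(-77 + (13 - 4)/(-6 - 4)) = sqrt(-2 + 2*81 + 126)*(-77 + 9/(-10)) = sqrt(-2 + 162 + 126)*(-77 - 1/10*9) = sqrt(286)*(-77 - 9/10) = sqrt(286)*(-779/10) = -779*sqrt(286)/10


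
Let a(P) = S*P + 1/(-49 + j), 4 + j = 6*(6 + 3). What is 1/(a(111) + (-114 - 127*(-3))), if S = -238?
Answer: -1/26150 ≈ -3.8241e-5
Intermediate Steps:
j = 50 (j = -4 + 6*(6 + 3) = -4 + 6*9 = -4 + 54 = 50)
a(P) = 1 - 238*P (a(P) = -238*P + 1/(-49 + 50) = -238*P + 1/1 = -238*P + 1 = 1 - 238*P)
1/(a(111) + (-114 - 127*(-3))) = 1/((1 - 238*111) + (-114 - 127*(-3))) = 1/((1 - 26418) + (-114 + 381)) = 1/(-26417 + 267) = 1/(-26150) = -1/26150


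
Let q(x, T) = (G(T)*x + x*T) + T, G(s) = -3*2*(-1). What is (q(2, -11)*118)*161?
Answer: -398958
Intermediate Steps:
G(s) = 6 (G(s) = -6*(-1) = 6)
q(x, T) = T + 6*x + T*x (q(x, T) = (6*x + x*T) + T = (6*x + T*x) + T = T + 6*x + T*x)
(q(2, -11)*118)*161 = ((-11 + 6*2 - 11*2)*118)*161 = ((-11 + 12 - 22)*118)*161 = -21*118*161 = -2478*161 = -398958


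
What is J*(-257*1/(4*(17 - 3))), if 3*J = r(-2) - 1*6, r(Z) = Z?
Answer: 257/21 ≈ 12.238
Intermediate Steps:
J = -8/3 (J = (-2 - 1*6)/3 = (-2 - 6)/3 = (1/3)*(-8) = -8/3 ≈ -2.6667)
J*(-257*1/(4*(17 - 3))) = -(-2056)/(3*((17 - 3)*4)) = -(-2056)/(3*(14*4)) = -(-2056)/(3*56) = -8/3*(-257/56) = 257/21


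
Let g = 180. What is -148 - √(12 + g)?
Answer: -148 - 8*√3 ≈ -161.86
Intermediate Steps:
-148 - √(12 + g) = -148 - √(12 + 180) = -148 - √192 = -148 - 8*√3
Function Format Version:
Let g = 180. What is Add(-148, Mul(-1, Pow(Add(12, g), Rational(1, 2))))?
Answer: Add(-148, Mul(-8, Pow(3, Rational(1, 2)))) ≈ -161.86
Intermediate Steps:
Add(-148, Mul(-1, Pow(Add(12, g), Rational(1, 2)))) = Add(-148, Mul(-1, Pow(Add(12, 180), Rational(1, 2)))) = Add(-148, Mul(-1, Pow(192, Rational(1, 2)))) = Add(-148, Mul(-1, Mul(8, Pow(3, Rational(1, 2))))) = Add(-148, Mul(-8, Pow(3, Rational(1, 2))))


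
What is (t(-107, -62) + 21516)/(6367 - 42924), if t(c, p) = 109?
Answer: -21625/36557 ≈ -0.59154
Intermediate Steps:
(t(-107, -62) + 21516)/(6367 - 42924) = (109 + 21516)/(6367 - 42924) = 21625/(-36557) = 21625*(-1/36557) = -21625/36557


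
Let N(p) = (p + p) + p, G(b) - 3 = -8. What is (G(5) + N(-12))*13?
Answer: -533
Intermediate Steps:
G(b) = -5 (G(b) = 3 - 8 = -5)
N(p) = 3*p (N(p) = 2*p + p = 3*p)
(G(5) + N(-12))*13 = (-5 + 3*(-12))*13 = (-5 - 36)*13 = -41*13 = -533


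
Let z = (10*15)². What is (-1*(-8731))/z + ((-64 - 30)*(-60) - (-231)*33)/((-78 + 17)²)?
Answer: 330905551/83722500 ≈ 3.9524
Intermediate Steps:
z = 22500 (z = 150² = 22500)
(-1*(-8731))/z + ((-64 - 30)*(-60) - (-231)*33)/((-78 + 17)²) = -1*(-8731)/22500 + ((-64 - 30)*(-60) - (-231)*33)/((-78 + 17)²) = 8731*(1/22500) + (-94*(-60) - 1*(-7623))/((-61)²) = 8731/22500 + (5640 + 7623)/3721 = 8731/22500 + 13263*(1/3721) = 8731/22500 + 13263/3721 = 330905551/83722500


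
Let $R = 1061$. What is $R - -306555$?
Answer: $307616$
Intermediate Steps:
$R - -306555 = 1061 - -306555 = 1061 + 306555 = 307616$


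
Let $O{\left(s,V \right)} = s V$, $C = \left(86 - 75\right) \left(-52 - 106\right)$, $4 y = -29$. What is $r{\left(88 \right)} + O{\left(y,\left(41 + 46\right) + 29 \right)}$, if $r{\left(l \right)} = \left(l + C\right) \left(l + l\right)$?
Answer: $-291241$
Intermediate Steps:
$y = - \frac{29}{4}$ ($y = \frac{1}{4} \left(-29\right) = - \frac{29}{4} \approx -7.25$)
$C = -1738$ ($C = 11 \left(-158\right) = -1738$)
$O{\left(s,V \right)} = V s$
$r{\left(l \right)} = 2 l \left(-1738 + l\right)$ ($r{\left(l \right)} = \left(l - 1738\right) \left(l + l\right) = \left(-1738 + l\right) 2 l = 2 l \left(-1738 + l\right)$)
$r{\left(88 \right)} + O{\left(y,\left(41 + 46\right) + 29 \right)} = 2 \cdot 88 \left(-1738 + 88\right) + \left(\left(41 + 46\right) + 29\right) \left(- \frac{29}{4}\right) = 2 \cdot 88 \left(-1650\right) + \left(87 + 29\right) \left(- \frac{29}{4}\right) = -290400 + 116 \left(- \frac{29}{4}\right) = -290400 - 841 = -291241$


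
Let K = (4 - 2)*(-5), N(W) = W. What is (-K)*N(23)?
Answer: 230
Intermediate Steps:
K = -10 (K = 2*(-5) = -10)
(-K)*N(23) = -1*(-10)*23 = 10*23 = 230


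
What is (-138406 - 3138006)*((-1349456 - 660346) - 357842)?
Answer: 7757377213328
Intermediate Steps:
(-138406 - 3138006)*((-1349456 - 660346) - 357842) = -3276412*(-2009802 - 357842) = -3276412*(-2367644) = 7757377213328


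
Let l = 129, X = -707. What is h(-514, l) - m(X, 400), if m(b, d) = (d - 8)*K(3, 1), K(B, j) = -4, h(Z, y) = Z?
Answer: 1054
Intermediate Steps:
m(b, d) = 32 - 4*d (m(b, d) = (d - 8)*(-4) = (-8 + d)*(-4) = 32 - 4*d)
h(-514, l) - m(X, 400) = -514 - (32 - 4*400) = -514 - (32 - 1600) = -514 - 1*(-1568) = -514 + 1568 = 1054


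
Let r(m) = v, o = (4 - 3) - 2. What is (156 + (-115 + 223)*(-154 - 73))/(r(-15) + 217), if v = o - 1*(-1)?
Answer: -3480/31 ≈ -112.26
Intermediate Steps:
o = -1 (o = 1 - 2 = -1)
v = 0 (v = -1 - 1*(-1) = -1 + 1 = 0)
r(m) = 0
(156 + (-115 + 223)*(-154 - 73))/(r(-15) + 217) = (156 + (-115 + 223)*(-154 - 73))/(0 + 217) = (156 + 108*(-227))/217 = (156 - 24516)*(1/217) = -24360*1/217 = -3480/31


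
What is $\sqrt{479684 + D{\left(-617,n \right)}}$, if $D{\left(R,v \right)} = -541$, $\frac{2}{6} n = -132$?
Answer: $\sqrt{479143} \approx 692.2$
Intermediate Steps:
$n = -396$ ($n = 3 \left(-132\right) = -396$)
$\sqrt{479684 + D{\left(-617,n \right)}} = \sqrt{479684 - 541} = \sqrt{479143}$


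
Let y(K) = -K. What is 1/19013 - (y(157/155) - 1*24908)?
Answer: 73407234816/2947015 ≈ 24909.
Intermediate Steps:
1/19013 - (y(157/155) - 1*24908) = 1/19013 - (-157/155 - 1*24908) = 1/19013 - (-157/155 - 24908) = 1/19013 - 1*(-3860897/155) = 1/19013 + 3860897/155 = 73407234816/2947015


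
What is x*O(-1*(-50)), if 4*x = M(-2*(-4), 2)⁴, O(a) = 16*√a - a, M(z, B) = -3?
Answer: -2025/2 + 1620*√2 ≈ 1278.5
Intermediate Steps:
O(a) = -a + 16*√a
x = 81/4 (x = (¼)*(-3)⁴ = (¼)*81 = 81/4 ≈ 20.250)
x*O(-1*(-50)) = 81*(-(-1)*(-50) + 16*√(-1*(-50)))/4 = 81*(-1*50 + 16*√50)/4 = 81*(-50 + 16*(5*√2))/4 = 81*(-50 + 80*√2)/4 = -2025/2 + 1620*√2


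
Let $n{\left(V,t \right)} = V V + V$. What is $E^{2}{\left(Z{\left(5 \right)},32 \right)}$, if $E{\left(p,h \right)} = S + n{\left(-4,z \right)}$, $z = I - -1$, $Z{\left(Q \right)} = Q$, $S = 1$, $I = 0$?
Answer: $169$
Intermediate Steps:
$z = 1$ ($z = 0 - -1 = 0 + 1 = 1$)
$n{\left(V,t \right)} = V + V^{2}$ ($n{\left(V,t \right)} = V^{2} + V = V + V^{2}$)
$E{\left(p,h \right)} = 13$ ($E{\left(p,h \right)} = 1 - 4 \left(1 - 4\right) = 1 - -12 = 1 + 12 = 13$)
$E^{2}{\left(Z{\left(5 \right)},32 \right)} = 13^{2} = 169$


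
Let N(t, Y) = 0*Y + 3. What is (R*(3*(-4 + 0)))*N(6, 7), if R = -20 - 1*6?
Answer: 936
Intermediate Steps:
R = -26 (R = -20 - 6 = -26)
N(t, Y) = 3 (N(t, Y) = 0 + 3 = 3)
(R*(3*(-4 + 0)))*N(6, 7) = -78*(-4 + 0)*3 = -78*(-4)*3 = -26*(-12)*3 = 312*3 = 936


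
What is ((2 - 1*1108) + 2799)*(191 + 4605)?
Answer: 8119628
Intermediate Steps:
((2 - 1*1108) + 2799)*(191 + 4605) = ((2 - 1108) + 2799)*4796 = (-1106 + 2799)*4796 = 1693*4796 = 8119628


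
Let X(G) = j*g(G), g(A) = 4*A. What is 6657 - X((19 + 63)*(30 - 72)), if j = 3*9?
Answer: 378609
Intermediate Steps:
j = 27
X(G) = 108*G (X(G) = 27*(4*G) = 108*G)
6657 - X((19 + 63)*(30 - 72)) = 6657 - 108*(19 + 63)*(30 - 72) = 6657 - 108*82*(-42) = 6657 - 108*(-3444) = 6657 - 1*(-371952) = 6657 + 371952 = 378609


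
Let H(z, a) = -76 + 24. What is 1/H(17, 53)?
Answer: -1/52 ≈ -0.019231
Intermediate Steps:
H(z, a) = -52
1/H(17, 53) = 1/(-52) = -1/52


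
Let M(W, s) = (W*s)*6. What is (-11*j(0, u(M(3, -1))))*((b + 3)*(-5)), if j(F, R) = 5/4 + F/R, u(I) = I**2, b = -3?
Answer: 0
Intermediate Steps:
M(W, s) = 6*W*s
j(F, R) = 5/4 + F/R (j(F, R) = 5*(1/4) + F/R = 5/4 + F/R)
(-11*j(0, u(M(3, -1))))*((b + 3)*(-5)) = (-11*(5/4 + 0/((6*3*(-1))**2)))*((-3 + 3)*(-5)) = (-11*(5/4 + 0/((-18)**2)))*(0*(-5)) = -11*(5/4 + 0/324)*0 = -11*(5/4 + 0*(1/324))*0 = -11*(5/4 + 0)*0 = -11*5/4*0 = -55/4*0 = 0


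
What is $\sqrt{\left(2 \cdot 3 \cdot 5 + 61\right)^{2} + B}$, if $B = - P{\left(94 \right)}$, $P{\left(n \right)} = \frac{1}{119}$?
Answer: $\frac{\sqrt{117267122}}{119} \approx 91.0$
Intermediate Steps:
$P{\left(n \right)} = \frac{1}{119}$
$B = - \frac{1}{119}$ ($B = \left(-1\right) \frac{1}{119} = - \frac{1}{119} \approx -0.0084034$)
$\sqrt{\left(2 \cdot 3 \cdot 5 + 61\right)^{2} + B} = \sqrt{\left(2 \cdot 3 \cdot 5 + 61\right)^{2} - \frac{1}{119}} = \sqrt{\left(6 \cdot 5 + 61\right)^{2} - \frac{1}{119}} = \sqrt{\left(30 + 61\right)^{2} - \frac{1}{119}} = \sqrt{91^{2} - \frac{1}{119}} = \sqrt{8281 - \frac{1}{119}} = \sqrt{\frac{985438}{119}} = \frac{\sqrt{117267122}}{119}$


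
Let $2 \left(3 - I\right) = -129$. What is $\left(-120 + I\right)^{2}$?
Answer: $\frac{11025}{4} \approx 2756.3$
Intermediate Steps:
$I = \frac{135}{2}$ ($I = 3 - - \frac{129}{2} = 3 + \frac{129}{2} = \frac{135}{2} \approx 67.5$)
$\left(-120 + I\right)^{2} = \left(-120 + \frac{135}{2}\right)^{2} = \left(- \frac{105}{2}\right)^{2} = \frac{11025}{4}$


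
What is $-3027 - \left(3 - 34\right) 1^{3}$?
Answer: $-2996$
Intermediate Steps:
$-3027 - \left(3 - 34\right) 1^{3} = -3027 - \left(-31\right) 1 = -3027 - -31 = -3027 + 31 = -2996$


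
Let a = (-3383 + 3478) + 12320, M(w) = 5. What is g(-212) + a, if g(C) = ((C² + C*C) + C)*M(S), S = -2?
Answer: 460795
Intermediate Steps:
a = 12415 (a = 95 + 12320 = 12415)
g(C) = 5*C + 10*C² (g(C) = ((C² + C*C) + C)*5 = ((C² + C²) + C)*5 = (2*C² + C)*5 = (C + 2*C²)*5 = 5*C + 10*C²)
g(-212) + a = 5*(-212)*(1 + 2*(-212)) + 12415 = 5*(-212)*(1 - 424) + 12415 = 5*(-212)*(-423) + 12415 = 448380 + 12415 = 460795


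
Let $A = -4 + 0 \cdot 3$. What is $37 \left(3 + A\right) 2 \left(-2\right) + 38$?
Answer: $186$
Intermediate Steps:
$A = -4$ ($A = -4 + 0 = -4$)
$37 \left(3 + A\right) 2 \left(-2\right) + 38 = 37 \left(3 - 4\right) 2 \left(-2\right) + 38 = 37 \left(\left(-1\right) \left(-4\right)\right) + 38 = 37 \cdot 4 + 38 = 148 + 38 = 186$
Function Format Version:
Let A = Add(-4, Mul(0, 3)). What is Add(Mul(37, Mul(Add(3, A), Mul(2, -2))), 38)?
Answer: 186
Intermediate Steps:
A = -4 (A = Add(-4, 0) = -4)
Add(Mul(37, Mul(Add(3, A), Mul(2, -2))), 38) = Add(Mul(37, Mul(Add(3, -4), Mul(2, -2))), 38) = Add(Mul(37, Mul(-1, -4)), 38) = Add(Mul(37, 4), 38) = Add(148, 38) = 186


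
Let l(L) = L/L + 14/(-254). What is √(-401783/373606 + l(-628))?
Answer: I*√293879438646602/47447962 ≈ 0.3613*I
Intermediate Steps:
l(L) = 120/127 (l(L) = 1 + 14*(-1/254) = 1 - 7/127 = 120/127)
√(-401783/373606 + l(-628)) = √(-401783/373606 + 120/127) = √(-6193721/47447962) = I*√293879438646602/47447962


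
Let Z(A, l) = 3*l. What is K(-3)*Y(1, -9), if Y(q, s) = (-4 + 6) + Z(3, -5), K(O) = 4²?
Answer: -208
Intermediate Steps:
K(O) = 16
Y(q, s) = -13 (Y(q, s) = (-4 + 6) + 3*(-5) = 2 - 15 = -13)
K(-3)*Y(1, -9) = 16*(-13) = -208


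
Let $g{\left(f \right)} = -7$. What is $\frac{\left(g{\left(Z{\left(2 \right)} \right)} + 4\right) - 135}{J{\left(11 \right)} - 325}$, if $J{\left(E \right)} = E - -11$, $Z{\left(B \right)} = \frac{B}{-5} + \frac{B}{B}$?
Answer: $\frac{46}{101} \approx 0.45545$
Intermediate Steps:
$Z{\left(B \right)} = 1 - \frac{B}{5}$ ($Z{\left(B \right)} = B \left(- \frac{1}{5}\right) + 1 = - \frac{B}{5} + 1 = 1 - \frac{B}{5}$)
$J{\left(E \right)} = 11 + E$ ($J{\left(E \right)} = E + 11 = 11 + E$)
$\frac{\left(g{\left(Z{\left(2 \right)} \right)} + 4\right) - 135}{J{\left(11 \right)} - 325} = \frac{\left(-7 + 4\right) - 135}{\left(11 + 11\right) - 325} = \frac{-3 - 135}{22 - 325} = - \frac{138}{-303} = \left(-138\right) \left(- \frac{1}{303}\right) = \frac{46}{101}$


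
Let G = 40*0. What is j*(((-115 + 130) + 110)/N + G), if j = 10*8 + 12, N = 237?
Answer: 11500/237 ≈ 48.523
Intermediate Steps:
j = 92 (j = 80 + 12 = 92)
G = 0
j*(((-115 + 130) + 110)/N + G) = 92*(((-115 + 130) + 110)/237 + 0) = 92*((15 + 110)*(1/237) + 0) = 92*(125*(1/237) + 0) = 92*(125/237 + 0) = 92*(125/237) = 11500/237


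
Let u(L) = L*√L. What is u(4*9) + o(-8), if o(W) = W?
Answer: 208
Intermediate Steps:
u(L) = L^(3/2)
u(4*9) + o(-8) = (4*9)^(3/2) - 8 = 36^(3/2) - 8 = 216 - 8 = 208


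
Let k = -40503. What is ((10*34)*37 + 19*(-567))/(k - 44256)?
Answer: -1807/84759 ≈ -0.021319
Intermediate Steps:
((10*34)*37 + 19*(-567))/(k - 44256) = ((10*34)*37 + 19*(-567))/(-40503 - 44256) = (340*37 - 10773)/(-84759) = (12580 - 10773)*(-1/84759) = 1807*(-1/84759) = -1807/84759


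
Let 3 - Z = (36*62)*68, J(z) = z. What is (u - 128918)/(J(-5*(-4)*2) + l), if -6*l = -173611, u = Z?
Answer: -1684146/173851 ≈ -9.6873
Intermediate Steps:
Z = -151773 (Z = 3 - 36*62*68 = 3 - 2232*68 = 3 - 1*151776 = 3 - 151776 = -151773)
u = -151773
l = 173611/6 (l = -⅙*(-173611) = 173611/6 ≈ 28935.)
(u - 128918)/(J(-5*(-4)*2) + l) = (-151773 - 128918)/(-5*(-4)*2 + 173611/6) = -280691/(20*2 + 173611/6) = -280691/(40 + 173611/6) = -280691/173851/6 = -280691*6/173851 = -1684146/173851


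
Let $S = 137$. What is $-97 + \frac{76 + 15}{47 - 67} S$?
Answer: $- \frac{14407}{20} \approx -720.35$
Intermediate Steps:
$-97 + \frac{76 + 15}{47 - 67} S = -97 + \frac{76 + 15}{47 - 67} \cdot 137 = -97 + \frac{91}{-20} \cdot 137 = -97 + 91 \left(- \frac{1}{20}\right) 137 = -97 - \frac{12467}{20} = - \frac{14407}{20}$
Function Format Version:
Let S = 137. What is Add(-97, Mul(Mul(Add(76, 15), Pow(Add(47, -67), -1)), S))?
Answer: Rational(-14407, 20) ≈ -720.35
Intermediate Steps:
Add(-97, Mul(Mul(Add(76, 15), Pow(Add(47, -67), -1)), S)) = Add(-97, Mul(Mul(Add(76, 15), Pow(Add(47, -67), -1)), 137)) = Add(-97, Mul(Mul(91, Pow(-20, -1)), 137)) = Add(-97, Mul(Mul(91, Rational(-1, 20)), 137)) = Add(-97, Mul(Rational(-91, 20), 137)) = Add(-97, Rational(-12467, 20)) = Rational(-14407, 20)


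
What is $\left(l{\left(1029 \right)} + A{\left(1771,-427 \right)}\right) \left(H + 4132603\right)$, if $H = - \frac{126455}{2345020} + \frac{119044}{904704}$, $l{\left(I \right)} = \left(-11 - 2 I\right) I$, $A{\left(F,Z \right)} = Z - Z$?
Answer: $- \frac{77775243598465109263945}{8839787392} \approx -8.7983 \cdot 10^{12}$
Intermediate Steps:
$A{\left(F,Z \right)} = 0$
$l{\left(I \right)} = I \left(-11 - 2 I\right)$
$H = \frac{2059452707}{26519362176}$ ($H = \left(-126455\right) \frac{1}{2345020} + 119044 \cdot \frac{1}{904704} = - \frac{25291}{469004} + \frac{29761}{226176} = \frac{2059452707}{26519362176} \approx 0.077658$)
$\left(l{\left(1029 \right)} + A{\left(1771,-427 \right)}\right) \left(H + 4132603\right) = \left(\left(-1\right) 1029 \left(11 + 2 \cdot 1029\right) + 0\right) \left(\frac{2059452707}{26519362176} + 4132603\right) = \left(\left(-1\right) 1029 \left(11 + 2058\right) + 0\right) \frac{109593997746076835}{26519362176} = \left(\left(-1\right) 1029 \cdot 2069 + 0\right) \frac{109593997746076835}{26519362176} = \left(-2129001 + 0\right) \frac{109593997746076835}{26519362176} = \left(-2129001\right) \frac{109593997746076835}{26519362176} = - \frac{77775243598465109263945}{8839787392}$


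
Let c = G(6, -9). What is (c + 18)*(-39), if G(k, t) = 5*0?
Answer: -702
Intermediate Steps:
G(k, t) = 0
c = 0
(c + 18)*(-39) = (0 + 18)*(-39) = 18*(-39) = -702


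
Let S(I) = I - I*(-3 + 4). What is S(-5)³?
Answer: 0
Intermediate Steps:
S(I) = 0 (S(I) = I - I = 0)
S(-5)³ = 0³ = 0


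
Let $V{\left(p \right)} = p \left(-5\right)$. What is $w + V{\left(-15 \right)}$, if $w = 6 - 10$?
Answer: $71$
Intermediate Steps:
$V{\left(p \right)} = - 5 p$
$w = -4$ ($w = 6 - 10 = -4$)
$w + V{\left(-15 \right)} = -4 - -75 = -4 + 75 = 71$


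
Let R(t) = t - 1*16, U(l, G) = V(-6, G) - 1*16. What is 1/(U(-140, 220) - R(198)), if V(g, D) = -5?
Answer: -1/203 ≈ -0.0049261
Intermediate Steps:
U(l, G) = -21 (U(l, G) = -5 - 1*16 = -5 - 16 = -21)
R(t) = -16 + t (R(t) = t - 16 = -16 + t)
1/(U(-140, 220) - R(198)) = 1/(-21 - (-16 + 198)) = 1/(-21 - 1*182) = 1/(-21 - 182) = 1/(-203) = -1/203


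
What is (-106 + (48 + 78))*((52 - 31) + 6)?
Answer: 540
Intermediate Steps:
(-106 + (48 + 78))*((52 - 31) + 6) = (-106 + 126)*(21 + 6) = 20*27 = 540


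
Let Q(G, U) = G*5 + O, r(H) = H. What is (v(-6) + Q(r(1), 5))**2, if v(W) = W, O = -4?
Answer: 25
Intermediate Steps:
Q(G, U) = -4 + 5*G (Q(G, U) = G*5 - 4 = 5*G - 4 = -4 + 5*G)
(v(-6) + Q(r(1), 5))**2 = (-6 + (-4 + 5*1))**2 = (-6 + (-4 + 5))**2 = (-6 + 1)**2 = (-5)**2 = 25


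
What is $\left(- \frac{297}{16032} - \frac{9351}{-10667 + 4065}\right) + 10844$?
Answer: $\frac{191318718209}{17640544} \approx 10845.0$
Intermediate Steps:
$\left(- \frac{297}{16032} - \frac{9351}{-10667 + 4065}\right) + 10844 = \left(\left(-297\right) \frac{1}{16032} - \frac{9351}{-6602}\right) + 10844 = \left(- \frac{99}{5344} - - \frac{9351}{6602}\right) + 10844 = \left(- \frac{99}{5344} + \frac{9351}{6602}\right) + 10844 = \frac{24659073}{17640544} + 10844 = \frac{191318718209}{17640544}$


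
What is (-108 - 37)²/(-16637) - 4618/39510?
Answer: -453763708/328663935 ≈ -1.3806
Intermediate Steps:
(-108 - 37)²/(-16637) - 4618/39510 = (-145)²*(-1/16637) - 4618*1/39510 = 21025*(-1/16637) - 2309/19755 = -21025/16637 - 2309/19755 = -453763708/328663935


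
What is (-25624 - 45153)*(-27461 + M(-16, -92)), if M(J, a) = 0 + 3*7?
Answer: 1942120880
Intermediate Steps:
M(J, a) = 21 (M(J, a) = 0 + 21 = 21)
(-25624 - 45153)*(-27461 + M(-16, -92)) = (-25624 - 45153)*(-27461 + 21) = -70777*(-27440) = 1942120880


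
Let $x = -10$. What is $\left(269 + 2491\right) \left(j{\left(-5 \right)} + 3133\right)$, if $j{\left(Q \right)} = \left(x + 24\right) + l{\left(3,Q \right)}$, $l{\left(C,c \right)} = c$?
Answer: $8671920$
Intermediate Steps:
$j{\left(Q \right)} = 14 + Q$ ($j{\left(Q \right)} = \left(-10 + 24\right) + Q = 14 + Q$)
$\left(269 + 2491\right) \left(j{\left(-5 \right)} + 3133\right) = \left(269 + 2491\right) \left(\left(14 - 5\right) + 3133\right) = 2760 \left(9 + 3133\right) = 2760 \cdot 3142 = 8671920$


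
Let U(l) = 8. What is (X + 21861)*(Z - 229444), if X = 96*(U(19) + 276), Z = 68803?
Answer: -7891489125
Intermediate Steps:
X = 27264 (X = 96*(8 + 276) = 96*284 = 27264)
(X + 21861)*(Z - 229444) = (27264 + 21861)*(68803 - 229444) = 49125*(-160641) = -7891489125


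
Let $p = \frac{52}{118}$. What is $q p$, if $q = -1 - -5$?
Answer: $\frac{104}{59} \approx 1.7627$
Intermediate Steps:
$q = 4$ ($q = -1 + 5 = 4$)
$p = \frac{26}{59}$ ($p = 52 \cdot \frac{1}{118} = \frac{26}{59} \approx 0.44068$)
$q p = 4 \cdot \frac{26}{59} = \frac{104}{59}$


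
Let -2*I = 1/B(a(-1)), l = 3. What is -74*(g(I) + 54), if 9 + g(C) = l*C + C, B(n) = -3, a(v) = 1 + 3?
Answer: -10138/3 ≈ -3379.3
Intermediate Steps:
a(v) = 4
I = ⅙ (I = -½/(-3) = -½*(-⅓) = ⅙ ≈ 0.16667)
g(C) = -9 + 4*C (g(C) = -9 + (3*C + C) = -9 + 4*C)
-74*(g(I) + 54) = -74*((-9 + 4*(⅙)) + 54) = -74*((-9 + ⅔) + 54) = -74*(-25/3 + 54) = -74*137/3 = -10138/3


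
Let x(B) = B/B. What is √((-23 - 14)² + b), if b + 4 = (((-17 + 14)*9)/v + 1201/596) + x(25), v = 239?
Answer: 3*√770975977729/71222 ≈ 36.985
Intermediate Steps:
x(B) = 1
b = -156385/142444 (b = -4 + ((((-17 + 14)*9)/239 + 1201/596) + 1) = -4 + ((-3*9*(1/239) + 1201*(1/596)) + 1) = -4 + ((-27*1/239 + 1201/596) + 1) = -4 + ((-27/239 + 1201/596) + 1) = -4 + (270947/142444 + 1) = -4 + 413391/142444 = -156385/142444 ≈ -1.0979)
√((-23 - 14)² + b) = √((-23 - 14)² - 156385/142444) = √((-37)² - 156385/142444) = √(1369 - 156385/142444) = √(194849451/142444) = 3*√770975977729/71222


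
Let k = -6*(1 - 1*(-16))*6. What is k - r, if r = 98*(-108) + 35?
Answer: 9937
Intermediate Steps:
r = -10549 (r = -10584 + 35 = -10549)
k = -612 (k = -6*(1 + 16)*6 = -6*17*6 = -102*6 = -612)
k - r = -612 - 1*(-10549) = -612 + 10549 = 9937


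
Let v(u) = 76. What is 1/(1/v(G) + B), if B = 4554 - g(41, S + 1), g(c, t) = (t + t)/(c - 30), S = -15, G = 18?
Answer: 836/3809283 ≈ 0.00021946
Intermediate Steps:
g(c, t) = 2*t/(-30 + c) (g(c, t) = (2*t)/(-30 + c) = 2*t/(-30 + c))
B = 50122/11 (B = 4554 - 2*(-15 + 1)/(-30 + 41) = 4554 - 2*(-14)/11 = 4554 - 1*(-28/11) = 4554 + 28/11 = 50122/11 ≈ 4556.5)
1/(1/v(G) + B) = 1/(1/76 + 50122/11) = 1/(3809283/836) = 836/3809283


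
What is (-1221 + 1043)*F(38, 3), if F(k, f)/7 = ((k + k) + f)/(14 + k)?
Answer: -49217/26 ≈ -1893.0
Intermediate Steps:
F(k, f) = 7*(f + 2*k)/(14 + k) (F(k, f) = 7*(((k + k) + f)/(14 + k)) = 7*((2*k + f)/(14 + k)) = 7*((f + 2*k)/(14 + k)) = 7*(f + 2*k)/(14 + k))
(-1221 + 1043)*F(38, 3) = (-1221 + 1043)*(7*(3 + 2*38)/(14 + 38)) = -1246*(3 + 76)/52 = -1246*79/52 = -178*553/52 = -49217/26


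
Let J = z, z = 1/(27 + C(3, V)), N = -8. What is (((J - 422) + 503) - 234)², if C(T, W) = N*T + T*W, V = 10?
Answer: 25482304/1089 ≈ 23400.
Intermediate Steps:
C(T, W) = -8*T + T*W
z = 1/33 (z = 1/(27 + 3*(-8 + 10)) = 1/(27 + 3*2) = 1/(27 + 6) = 1/33 ≈ 0.030303)
J = 1/33 ≈ 0.030303
(((J - 422) + 503) - 234)² = (((1/33 - 422) + 503) - 234)² = ((-13925/33 + 503) - 234)² = (2674/33 - 234)² = (-5048/33)² = 25482304/1089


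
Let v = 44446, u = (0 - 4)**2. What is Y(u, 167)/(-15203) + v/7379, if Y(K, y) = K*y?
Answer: 655995850/112182937 ≈ 5.8476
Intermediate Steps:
u = 16 (u = (-4)**2 = 16)
Y(u, 167)/(-15203) + v/7379 = (16*167)/(-15203) + 44446/7379 = 2672*(-1/15203) + 44446*(1/7379) = -2672/15203 + 44446/7379 = 655995850/112182937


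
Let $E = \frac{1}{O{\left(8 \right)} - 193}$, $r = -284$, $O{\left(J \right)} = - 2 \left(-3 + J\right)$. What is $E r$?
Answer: $\frac{284}{203} \approx 1.399$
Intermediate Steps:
$O{\left(J \right)} = 6 - 2 J$
$E = - \frac{1}{203}$ ($E = \frac{1}{\left(6 - 16\right) - 193} = \frac{1}{-10 - 193} = \frac{1}{-203} = - \frac{1}{203} \approx -0.0049261$)
$E r = \left(- \frac{1}{203}\right) \left(-284\right) = \frac{284}{203}$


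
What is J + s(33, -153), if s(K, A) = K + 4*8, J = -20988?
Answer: -20923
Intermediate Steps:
s(K, A) = 32 + K (s(K, A) = K + 32 = 32 + K)
J + s(33, -153) = -20988 + (32 + 33) = -20988 + 65 = -20923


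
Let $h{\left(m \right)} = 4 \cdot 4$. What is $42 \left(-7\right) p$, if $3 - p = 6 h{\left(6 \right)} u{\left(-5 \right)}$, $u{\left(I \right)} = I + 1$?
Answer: $-113778$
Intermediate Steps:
$h{\left(m \right)} = 16$
$u{\left(I \right)} = 1 + I$
$p = 387$ ($p = 3 - 6 \cdot 16 \left(1 - 5\right) = 3 - 96 \left(-4\right) = 3 - -384 = 3 + 384 = 387$)
$42 \left(-7\right) p = 42 \left(-7\right) 387 = \left(-294\right) 387 = -113778$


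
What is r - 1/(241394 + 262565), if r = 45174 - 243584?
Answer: -99990505191/503959 ≈ -1.9841e+5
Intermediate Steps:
r = -198410
r - 1/(241394 + 262565) = -198410 - 1/(241394 + 262565) = -198410 - 1/503959 = -99990505191/503959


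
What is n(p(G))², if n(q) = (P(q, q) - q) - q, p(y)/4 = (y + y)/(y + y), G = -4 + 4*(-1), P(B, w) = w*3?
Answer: 16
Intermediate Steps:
P(B, w) = 3*w
G = -8 (G = -4 - 4 = -8)
p(y) = 4 (p(y) = 4*((y + y)/(y + y)) = 4*((2*y)/((2*y))) = 4*((2*y)*(1/(2*y))) = 4*1 = 4)
n(q) = q (n(q) = (3*q - q) - q = 2*q - q = q)
n(p(G))² = 4² = 16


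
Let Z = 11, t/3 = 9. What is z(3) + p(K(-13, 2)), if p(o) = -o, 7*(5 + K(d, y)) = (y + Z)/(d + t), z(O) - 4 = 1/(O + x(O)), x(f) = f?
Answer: 1328/147 ≈ 9.0340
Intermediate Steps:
t = 27 (t = 3*9 = 27)
z(O) = 4 + 1/(2*O) (z(O) = 4 + 1/(O + O) = 4 + 1/(2*O))
K(d, y) = -5 + (11 + y)/(7*(27 + d)) (K(d, y) = -5 + ((y + 11)/(d + 27))/7 = -5 + ((11 + y)/(27 + d))/7 = -5 + (11 + y)/(7*(27 + d)))
z(3) + p(K(-13, 2)) = (4 + (1/2)/3) - (-934 + 2 - 35*(-13))/(7*(27 - 13)) = (4 + (1/2)*(1/3)) - (-934 + 2 + 455)/(7*14) = (4 + 1/6) - (-477)/(7*14) = 25/6 - 1*(-477/98) = 25/6 + 477/98 = 1328/147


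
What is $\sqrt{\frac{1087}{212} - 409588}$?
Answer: $\frac{i \sqrt{4602073157}}{106} \approx 639.99 i$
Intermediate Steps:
$\sqrt{\frac{1087}{212} - 409588} = \sqrt{- \frac{86831569}{212}} = \frac{i \sqrt{4602073157}}{106}$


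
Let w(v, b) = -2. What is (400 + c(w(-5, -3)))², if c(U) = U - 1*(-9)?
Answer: 165649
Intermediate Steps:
c(U) = 9 + U (c(U) = U + 9 = 9 + U)
(400 + c(w(-5, -3)))² = (400 + (9 - 2))² = (400 + 7)² = 407² = 165649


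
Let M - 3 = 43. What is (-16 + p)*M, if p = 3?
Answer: -598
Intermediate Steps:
M = 46 (M = 3 + 43 = 46)
(-16 + p)*M = (-16 + 3)*46 = -13*46 = -598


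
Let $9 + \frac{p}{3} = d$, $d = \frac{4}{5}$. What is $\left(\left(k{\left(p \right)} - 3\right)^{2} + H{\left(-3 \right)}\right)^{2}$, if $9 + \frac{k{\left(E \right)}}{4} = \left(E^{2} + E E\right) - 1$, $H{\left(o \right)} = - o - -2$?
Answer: $\frac{207063033650961380676}{390625} \approx 5.3008 \cdot 10^{14}$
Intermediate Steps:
$d = \frac{4}{5}$ ($d = 4 \cdot \frac{1}{5} = \frac{4}{5} \approx 0.8$)
$p = - \frac{123}{5}$ ($p = -27 + 3 \cdot \frac{4}{5} = -27 + \frac{12}{5} = - \frac{123}{5} \approx -24.6$)
$H{\left(o \right)} = 2 - o$ ($H{\left(o \right)} = - o + 2 = 2 - o$)
$k{\left(E \right)} = -40 + 8 E^{2}$ ($k{\left(E \right)} = -36 + 4 \left(\left(E^{2} + E E\right) - 1\right) = -36 + 4 \left(\left(E^{2} + E^{2}\right) - 1\right) = -36 + 4 \left(2 E^{2} - 1\right) = -36 + 4 \left(-1 + 2 E^{2}\right) = -36 + \left(-4 + 8 E^{2}\right) = -40 + 8 E^{2}$)
$\left(\left(k{\left(p \right)} - 3\right)^{2} + H{\left(-3 \right)}\right)^{2} = \left(\left(\left(-40 + 8 \left(- \frac{123}{5}\right)^{2}\right) - 3\right)^{2} + \left(2 - -3\right)\right)^{2} = \left(\left(\left(-40 + 8 \cdot \frac{15129}{25}\right) - 3\right)^{2} + \left(2 + 3\right)\right)^{2} = \left(\left(\left(-40 + \frac{121032}{25}\right) - 3\right)^{2} + 5\right)^{2} = \left(\left(\frac{120032}{25} - 3\right)^{2} + 5\right)^{2} = \left(\left(\frac{119957}{25}\right)^{2} + 5\right)^{2} = \left(\frac{14389681849}{625} + 5\right)^{2} = \left(\frac{14389684974}{625}\right)^{2} = \frac{207063033650961380676}{390625}$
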